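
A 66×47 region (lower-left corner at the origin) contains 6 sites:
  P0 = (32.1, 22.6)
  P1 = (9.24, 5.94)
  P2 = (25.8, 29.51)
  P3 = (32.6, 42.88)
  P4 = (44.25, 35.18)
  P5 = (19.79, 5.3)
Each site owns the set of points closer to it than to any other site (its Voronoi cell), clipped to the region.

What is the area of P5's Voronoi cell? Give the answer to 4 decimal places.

Area of P5's cell: 330.4837

1. box [0,66]×[0,47]: [(0, 0) (66, 0) (66, 47) (0, 47)]
2. ⊥bis P5·P0 via (25.945,13.95): [(0, 32.4114) (0, 0) (45.5498, 0)]  |A|=738.1672
3. ⊥bis P5·P1 via (14.515,5.62): [(15.4724, 21.4019) (14.1741, 0) (45.5498, 0)]  |A|=335.75
4. ⊥bis P5·P2 via (22.795,17.405): [(20.1757, 18.0552) (15.3422, 19.2551) (14.1741, 0) (45.5498, 0)]  |A|=330.4837
5. ⊥bis P5·P3 via (26.195,24.09): [(20.1757, 18.0552) (15.3422, 19.2551) (14.1741, 0) (45.5498, 0)]  |A|=330.4837
6. ⊥bis P5·P4 via (32.02,20.24): [(20.1757, 18.0552) (15.3422, 19.2551) (14.1741, 0) (45.5498, 0)]  |A|=330.4837
7. canonical 4-gon: [(20.1757, 18.0552) (15.3422, 19.2551) (14.1741, 0) (45.5498, 0)]
8. shoelace: 330.4837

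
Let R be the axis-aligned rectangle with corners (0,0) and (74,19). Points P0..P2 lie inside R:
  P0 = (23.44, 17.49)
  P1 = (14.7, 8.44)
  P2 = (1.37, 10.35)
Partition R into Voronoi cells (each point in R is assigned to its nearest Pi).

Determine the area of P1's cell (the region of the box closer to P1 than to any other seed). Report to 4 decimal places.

Area of P1's cell: 277.5493

1. box [0,74]×[0,19]: [(0, 0) (74, 0) (74, 19) (0, 19)]
2. ⊥bis P1·P0 via (19.07,12.965): [(0, 0) (32.4949, 0) (12.8209, 19) (0, 19)]  |A|=430.5001
3. ⊥bis P1·P2 via (8.035,9.395): [(6.6888, 0) (32.4949, 0) (12.8209, 19) (9.4113, 19)]  |A|=277.5493
4. canonical 4-gon: [(6.6888, 0) (32.4949, 0) (12.8209, 19) (9.4113, 19)]
5. shoelace: 277.5493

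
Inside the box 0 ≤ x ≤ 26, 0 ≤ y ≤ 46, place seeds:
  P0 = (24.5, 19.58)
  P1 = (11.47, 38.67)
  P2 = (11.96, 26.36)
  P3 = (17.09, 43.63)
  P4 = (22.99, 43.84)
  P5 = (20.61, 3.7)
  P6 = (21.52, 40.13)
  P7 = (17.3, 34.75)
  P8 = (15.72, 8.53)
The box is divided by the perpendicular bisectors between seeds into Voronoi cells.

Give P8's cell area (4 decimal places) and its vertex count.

1. box [0,26]×[0,46]: [(0, 0) (26, 0) (26, 46) (0, 46)]
2. ⊥bis P8·P0 via (20.11,14.055): [(0, 30.0338) (0, 0) (26, 0) (26, 9.375)]  |A|=512.3142
3. ⊥bis P8·P1 via (13.595,23.6): [(8.9258, 22.9416) (0, 21.683) (0, 0) (26, 0) (26, 9.375)]  |A|=475.0452
4. ⊥bis P8·P2 via (13.84,17.445): [(15.4233, 17.7789) (0, 14.5264) (0, 0) (26, 0) (26, 9.375)]  |A|=392.7265
5. ⊥bis P8·P3 via (16.405,26.08): [(15.4233, 17.7789) (0, 14.5264) (0, 0) (26, 0) (26, 9.375)]  |A|=392.7265
6. ⊥bis P8·P4 via (19.355,26.185): [(15.4233, 17.7789) (0, 14.5264) (0, 0) (26, 0) (26, 9.375)]  |A|=392.7265
7. ⊥bis P8·P5 via (18.165,6.115): [(23.4143, 11.4295) (15.4233, 17.7789) (0, 14.5264) (0, 0) (12.125, 0)]  |A|=301.314
8. ⊥bis P8·P6 via (18.62,24.33): [(23.4143, 11.4295) (15.4233, 17.7789) (0, 14.5264) (0, 0) (12.125, 0)]  |A|=301.314
9. ⊥bis P8·P7 via (16.51,21.64): [(23.4143, 11.4295) (15.4233, 17.7789) (0, 14.5264) (0, 0) (12.125, 0)]  |A|=301.314
10. canonical 5-gon: [(23.4143, 11.4295) (15.4233, 17.7789) (0, 14.5264) (0, 0) (12.125, 0)]
11. shoelace: 301.314

Area of P8's cell: 301.3140 (5 vertices)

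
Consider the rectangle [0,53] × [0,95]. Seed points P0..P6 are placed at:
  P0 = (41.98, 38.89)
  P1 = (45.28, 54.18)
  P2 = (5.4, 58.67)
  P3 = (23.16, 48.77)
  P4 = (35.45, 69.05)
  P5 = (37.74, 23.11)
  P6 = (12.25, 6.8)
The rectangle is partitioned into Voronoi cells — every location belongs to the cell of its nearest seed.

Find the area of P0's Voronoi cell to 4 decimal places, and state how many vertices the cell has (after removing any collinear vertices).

Area of P0's cell: 358.2359 (4 vertices)

1. box [0,53]×[0,95]: [(0, 0) (53, 0) (53, 95) (0, 95)]
2. ⊥bis P0·P1 via (43.63,46.535): [(0, 55.9515) (0, 0) (53, 0) (53, 44.5127)]  |A|=2662.3025
3. ⊥bis P0·P2 via (23.69,48.78): [(24.6868, 50.6235) (0, 4.9691) (0, 0) (53, 0) (53, 44.5127)]  |A|=2033.0049
4. ⊥bis P0·P3 via (32.57,43.83): [(34.9711, 48.4038) (9.5604, 0) (53, 0) (53, 44.5127)]  |A|=1452.5777
5. ⊥bis P0·P4 via (38.715,53.97): [(34.9711, 48.4038) (9.5604, 0) (53, 0) (53, 44.5127)]  |A|=1452.5777
6. ⊥bis P0·P5 via (39.86,31): [(34.9711, 48.4038) (27.5684, 34.3027) (53, 27.4694) (53, 44.5127)]  |A|=358.2359
7. ⊥bis P0·P6 via (27.115,22.845): [(34.9711, 48.4038) (27.5684, 34.3027) (53, 27.4694) (53, 44.5127)]  |A|=358.2359
8. canonical 4-gon: [(34.9711, 48.4038) (27.5684, 34.3027) (53, 27.4694) (53, 44.5127)]
9. shoelace: 358.2359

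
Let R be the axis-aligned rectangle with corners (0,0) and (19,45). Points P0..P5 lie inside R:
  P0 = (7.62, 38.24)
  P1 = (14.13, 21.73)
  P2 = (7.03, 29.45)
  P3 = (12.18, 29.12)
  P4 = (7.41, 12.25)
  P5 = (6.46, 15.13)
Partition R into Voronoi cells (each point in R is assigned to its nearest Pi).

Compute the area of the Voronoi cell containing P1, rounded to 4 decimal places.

Area of P1's cell: 110.5369

1. box [0,19]×[0,45]: [(0, 0) (19, 0) (19, 45) (0, 45)]
2. ⊥bis P1·P0 via (10.875,29.985): [(0, 25.6969) (0, 0) (19, 0) (19, 33.1887)]  |A|=559.4137
3. ⊥bis P1·P2 via (10.58,25.59): [(18.7239, 33.0799) (0, 15.8597) (0, 0) (19, 0) (19, 33.1887)]  |A|=467.318
4. ⊥bis P1·P3 via (13.155,25.425): [(9.2923, 24.4058) (0, 15.8597) (0, 0) (19, 0) (19, 26.9673)]  |A|=436.4363
5. ⊥bis P1·P4 via (10.77,16.99): [(9.2923, 24.4058) (5.3819, 20.8094) (19, 11.1561) (19, 26.9673)]  |A|=120.1071
6. ⊥bis P1·P5 via (10.295,18.43): [(9.2923, 24.4058) (6.9816, 22.2806) (12.7291, 15.6013) (19, 11.1561) (19, 26.9673)]  |A|=110.5369
7. canonical 5-gon: [(9.2923, 24.4058) (6.9816, 22.2806) (12.7291, 15.6013) (19, 11.1561) (19, 26.9673)]
8. shoelace: 110.5369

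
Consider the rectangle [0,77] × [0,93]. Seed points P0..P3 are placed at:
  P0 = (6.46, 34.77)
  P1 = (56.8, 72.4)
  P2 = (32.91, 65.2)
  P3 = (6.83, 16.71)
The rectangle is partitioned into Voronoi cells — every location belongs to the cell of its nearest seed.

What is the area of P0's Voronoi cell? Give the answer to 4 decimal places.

1. box [0,77]×[0,93]: [(0, 0) (77, 0) (77, 93) (0, 93)]
2. ⊥bis P0·P1 via (31.63,53.585): [(0, 0) (71.6857, 0) (2.1666, 93) (0, 93)]  |A|=3434.1326
3. ⊥bis P0·P2 via (19.685,49.985): [(0, 67.0954) (0, 0) (71.6857, 0) (61.4722, 13.6632)]  |A|=2551.9787
4. ⊥bis P0·P3 via (6.645,25.74): [(46.6356, 26.5593) (0, 67.0954) (0, 25.6039)]  |A|=967.491
5. canonical 3-gon: [(46.6356, 26.5593) (0, 67.0954) (0, 25.6039)]
6. shoelace: 967.491

Area of P0's cell: 967.4910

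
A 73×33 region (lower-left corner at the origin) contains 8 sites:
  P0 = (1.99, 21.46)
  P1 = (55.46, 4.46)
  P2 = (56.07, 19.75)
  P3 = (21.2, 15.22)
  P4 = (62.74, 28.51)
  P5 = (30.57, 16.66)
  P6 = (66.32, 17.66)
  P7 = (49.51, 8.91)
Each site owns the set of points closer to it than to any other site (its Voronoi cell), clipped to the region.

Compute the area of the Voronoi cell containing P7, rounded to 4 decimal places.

Area of P7's cell: 245.9451

1. box [0,73]×[0,33]: [(0, 0) (73, 0) (73, 33) (0, 33)]
2. ⊥bis P7·P0 via (25.75,15.185): [(21.7397, 0) (73, 0) (73, 33) (30.4549, 33)]  |A|=1547.7894
3. ⊥bis P7·P1 via (52.485,6.685): [(21.7397, 0) (47.4853, 0) (72.166, 33) (30.4549, 33)]  |A|=1113.0352
4. ⊥bis P7·P2 via (52.79,14.33): [(29.2814, 28.5566) (21.7397, 0) (47.4853, 0) (56.5162, 12.075)]  |A|=606.4559
5. ⊥bis P7·P3 via (35.355,12.065): [(37.8721, 23.3578) (32.6658, 0) (47.4853, 0) (56.5162, 12.075)]  |A|=336.5865
6. ⊥bis P7·P4 via (56.125,18.71): [(37.8721, 23.3578) (32.6658, 0) (47.4853, 0) (56.5162, 12.075)]  |A|=336.5865
7. ⊥bis P7·P5 via (40.04,12.785): [(43.0773, 20.2078) (34.8085, 0) (47.4853, 0) (56.5162, 12.075)]  |A|=245.9451
8. ⊥bis P7·P6 via (57.915,13.285): [(43.0773, 20.2078) (34.8085, 0) (47.4853, 0) (56.5162, 12.075)]  |A|=245.9451
9. canonical 4-gon: [(43.0773, 20.2078) (34.8085, 0) (47.4853, 0) (56.5162, 12.075)]
10. shoelace: 245.9451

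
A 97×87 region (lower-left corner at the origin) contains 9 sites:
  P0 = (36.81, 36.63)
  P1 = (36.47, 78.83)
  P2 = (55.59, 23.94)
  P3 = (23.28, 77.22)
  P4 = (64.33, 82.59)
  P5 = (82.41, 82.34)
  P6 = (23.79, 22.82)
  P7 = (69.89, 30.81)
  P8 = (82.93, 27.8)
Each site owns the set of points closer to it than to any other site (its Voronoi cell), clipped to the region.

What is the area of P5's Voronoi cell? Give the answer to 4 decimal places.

1. box [0,97]×[0,87]: [(0, 0) (97, 0) (97, 87) (0, 87)]
2. ⊥bis P5·P0 via (59.61,59.485): [(97, 22.185) (97, 87) (32.0286, 87)]  |A|=2105.5605
3. ⊥bis P5·P1 via (59.44,80.585): [(61.1711, 57.9276) (97, 22.185) (97, 87) (58.9499, 87)]  |A|=1714.2285
4. ⊥bis P5·P2 via (69,53.14): [(61.1711, 57.9276) (63.3858, 55.7183) (97, 40.2811) (97, 87) (58.9499, 87)]  |A|=1410.085
5. ⊥bis P5·P3 via (52.845,79.78): [(61.1711, 57.9276) (63.3858, 55.7183) (97, 40.2811) (97, 87) (58.9499, 87)]  |A|=1410.085
6. ⊥bis P5·P4 via (73.37,82.465): [(72.9395, 51.3308) (97, 40.2811) (97, 87) (73.4327, 87)]  |A|=982.3535
7. ⊥bis P5·P6 via (53.1,52.58): [(72.9395, 51.3308) (97, 40.2811) (97, 87) (73.4327, 87)]  |A|=982.3535
8. ⊥bis P5·P7 via (76.15,56.575): [(73.0225, 57.3349) (97, 51.5092) (97, 87) (73.4327, 87)]  |A|=775.0538
9. ⊥bis P5·P8 via (82.67,55.07): [(73.0225, 57.3349) (82.3566, 55.067) (97, 55.2066) (97, 87) (73.4327, 87)]  |A|=747.9821
10. canonical 5-gon: [(73.0225, 57.3349) (82.3566, 55.067) (97, 55.2066) (97, 87) (73.4327, 87)]
11. shoelace: 747.9821

Area of P5's cell: 747.9821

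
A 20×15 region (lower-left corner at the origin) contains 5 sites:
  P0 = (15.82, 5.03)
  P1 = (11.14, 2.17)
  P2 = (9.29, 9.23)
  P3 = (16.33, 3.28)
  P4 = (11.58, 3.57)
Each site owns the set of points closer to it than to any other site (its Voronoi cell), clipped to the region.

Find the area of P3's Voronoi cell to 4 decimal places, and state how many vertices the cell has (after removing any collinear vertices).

1. box [0,20]×[0,15]: [(0, 0) (20, 0) (20, 15) (0, 15)]
2. ⊥bis P3·P0 via (16.075,4.155): [(1.8176, 0) (20, 0) (20, 5.2989)]  |A|=48.1728
3. ⊥bis P3·P1 via (13.735,2.725): [(13.5844, 3.4292) (14.3178, 0) (20, 0) (20, 5.2989)]  |A|=26.7403
4. ⊥bis P3·P2 via (12.81,6.255): [(13.5844, 3.4292) (14.3178, 0) (20, 0) (20, 5.2989)]  |A|=26.7403
5. ⊥bis P3·P4 via (13.955,3.425): [(13.962, 3.5392) (13.8729, 2.0802) (14.3178, 0) (20, 0) (20, 5.2989)]  |A|=26.4697
6. canonical 5-gon: [(13.962, 3.5392) (13.8729, 2.0802) (14.3178, 0) (20, 0) (20, 5.2989)]
7. shoelace: 26.4697

Area of P3's cell: 26.4697 (5 vertices)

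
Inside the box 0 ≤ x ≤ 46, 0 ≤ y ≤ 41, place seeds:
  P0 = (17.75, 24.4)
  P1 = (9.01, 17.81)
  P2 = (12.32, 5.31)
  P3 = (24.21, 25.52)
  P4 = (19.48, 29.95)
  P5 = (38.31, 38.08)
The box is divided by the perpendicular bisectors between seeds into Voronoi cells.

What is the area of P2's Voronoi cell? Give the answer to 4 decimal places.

1. box [0,46]×[0,41]: [(0, 0) (46, 0) (46, 41) (0, 41)]
2. ⊥bis P2·P0 via (15.035,14.855): [(0, 19.1316) (0, 0) (46, 0) (46, 6.0472)]  |A|=579.1133
3. ⊥bis P2·P1 via (10.665,11.56): [(18.9273, 13.7479) (0, 8.7359) (0, 0) (46, 0) (46, 6.0472)]  |A|=480.7321
4. ⊥bis P2·P3 via (18.265,15.415): [(23.1312, 12.5521) (18.9273, 13.7479) (0, 8.7359) (0, 0) (44.4666, 0)]  |A|=401.9618
5. ⊥bis P2·P4 via (15.9,17.63): [(23.1312, 12.5521) (18.9273, 13.7479) (0, 8.7359) (0, 0) (44.4666, 0)]  |A|=401.9618
6. ⊥bis P2·P5 via (25.315,21.695): [(23.1312, 12.5521) (18.9273, 13.7479) (0, 8.7359) (0, 0) (44.4666, 0)]  |A|=401.9618
7. canonical 5-gon: [(23.1312, 12.5521) (18.9273, 13.7479) (0, 8.7359) (0, 0) (44.4666, 0)]
8. shoelace: 401.9618

Area of P2's cell: 401.9618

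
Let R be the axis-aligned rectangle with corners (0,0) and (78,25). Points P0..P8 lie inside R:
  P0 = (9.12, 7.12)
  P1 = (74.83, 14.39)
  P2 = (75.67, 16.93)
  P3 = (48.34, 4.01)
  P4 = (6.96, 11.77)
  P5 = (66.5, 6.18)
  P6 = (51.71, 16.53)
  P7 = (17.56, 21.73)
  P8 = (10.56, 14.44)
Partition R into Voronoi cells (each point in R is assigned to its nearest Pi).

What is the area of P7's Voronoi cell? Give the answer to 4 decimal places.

1. box [0,78]×[0,25]: [(0, 0) (78, 0) (78, 25) (0, 25)]
2. ⊥bis P7·P0 via (13.34,14.425): [(0, 22.1313) (38.3103, 0) (78, 0) (78, 25) (0, 25)]  |A|=1526.071
3. ⊥bis P7·P1 via (46.195,18.06): [(0, 22.1313) (38.3103, 0) (43.8803, 0) (47.0845, 25) (0, 25)]  |A|=713.1311
4. ⊥bis P7·P2 via (46.615,19.33): [(0, 22.1313) (38.3103, 0) (43.8803, 0) (47.0813, 24.9756) (47.0834, 25) (0, 25)]  |A|=713.1311
5. ⊥bis P7·P3 via (32.95,12.87): [(0, 22.1313) (28.7277, 5.5357) (39.9332, 25) (0, 25)]  |A|=429.8402
6. ⊥bis P7·P4 via (12.26,16.75): [(15.7561, 13.0293) (28.7277, 5.5357) (39.9332, 25) (4.5081, 25)]  |A|=380.258
7. ⊥bis P7·P5 via (42.03,13.955): [(15.7561, 13.0293) (28.7277, 5.5357) (39.9332, 25) (4.5081, 25)]  |A|=380.258
8. ⊥bis P7·P6 via (34.635,19.13): [(15.7561, 13.0293) (28.7277, 5.5357) (33.945, 14.5983) (35.5288, 25) (4.5081, 25)]  |A|=357.3513
9. ⊥bis P7·P8 via (14.06,18.085): [(24.7151, 7.8537) (28.7277, 5.5357) (33.945, 14.5983) (35.5288, 25) (6.8585, 25)]  |A|=312.6849
10. canonical 5-gon: [(24.7151, 7.8537) (28.7277, 5.5357) (33.945, 14.5983) (35.5288, 25) (6.8585, 25)]
11. shoelace: 312.6849

Area of P7's cell: 312.6849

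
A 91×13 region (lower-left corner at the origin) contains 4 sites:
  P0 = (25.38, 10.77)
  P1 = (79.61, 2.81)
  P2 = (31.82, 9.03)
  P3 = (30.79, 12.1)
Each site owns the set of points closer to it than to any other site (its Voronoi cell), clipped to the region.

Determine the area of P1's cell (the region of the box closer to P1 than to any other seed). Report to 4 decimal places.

Area of P1's cell: 457.7236

1. box [0,91]×[0,13]: [(0, 0) (91, 0) (91, 13) (0, 13)]
2. ⊥bis P1·P0 via (52.495,6.79): [(51.4983, 0) (91, 0) (91, 13) (53.4065, 13)]  |A|=501.1184
3. ⊥bis P1·P2 via (55.715,5.92): [(54.9445, 0) (91, 0) (91, 13) (56.6365, 13)]  |A|=457.7236
4. ⊥bis P1·P3 via (55.2,7.455): [(54.9445, 0) (91, 0) (91, 13) (56.6365, 13)]  |A|=457.7236
5. canonical 4-gon: [(54.9445, 0) (91, 0) (91, 13) (56.6365, 13)]
6. shoelace: 457.7236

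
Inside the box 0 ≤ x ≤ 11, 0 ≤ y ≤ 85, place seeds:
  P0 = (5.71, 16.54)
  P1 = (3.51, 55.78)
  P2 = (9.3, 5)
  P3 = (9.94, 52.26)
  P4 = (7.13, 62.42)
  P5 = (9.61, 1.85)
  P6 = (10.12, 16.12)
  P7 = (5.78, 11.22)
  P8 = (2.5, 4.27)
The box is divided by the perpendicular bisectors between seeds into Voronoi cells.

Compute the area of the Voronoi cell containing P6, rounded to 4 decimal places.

1. box [0,11]×[0,85]: [(0, 0) (11, 0) (11, 85) (0, 85)]
2. ⊥bis P6·P0 via (7.915,16.33): [(6.3598, 0) (11, 0) (11, 48.7225)]  |A|=113.042
3. ⊥bis P6·P1 via (6.815,35.95): [(9.8315, 36.4527) (6.3598, 0) (11, 0) (11, 36.6475)]  |A|=105.9869
4. ⊥bis P6·P2 via (9.71,10.56): [(9.8315, 36.4527) (7.3818, 10.7317) (11, 10.4649) (11, 36.6475)]  |A|=62.1562
5. ⊥bis P6·P3 via (10.03,34.19): [(9.6158, 34.1879) (7.3818, 10.7317) (11, 10.4649) (11, 34.1948)]  |A|=59.1564
6. ⊥bis P6·P4 via (8.625,39.27): [(9.6158, 34.1879) (7.3818, 10.7317) (11, 10.4649) (11, 34.1948)]  |A|=59.1564
7. ⊥bis P6·P5 via (9.865,8.985): [(9.6158, 34.1879) (7.3818, 10.7317) (11, 10.4649) (11, 34.1948)]  |A|=59.1564
8. ⊥bis P6·P7 via (7.95,13.67): [(9.6158, 34.1879) (7.6841, 13.9055) (11, 10.9686) (11, 34.1948)]  |A|=52.5393
9. ⊥bis P6·P8 via (6.31,10.195): [(9.6158, 34.1879) (7.6841, 13.9055) (11, 10.9686) (11, 34.1948)]  |A|=52.5393
10. canonical 4-gon: [(9.6158, 34.1879) (7.6841, 13.9055) (11, 10.9686) (11, 34.1948)]
11. shoelace: 52.5393

Area of P6's cell: 52.5393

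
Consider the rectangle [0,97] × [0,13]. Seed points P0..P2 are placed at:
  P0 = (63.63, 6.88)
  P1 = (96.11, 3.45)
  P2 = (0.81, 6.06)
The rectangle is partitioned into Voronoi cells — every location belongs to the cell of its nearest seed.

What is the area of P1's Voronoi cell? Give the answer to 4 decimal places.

Area of P1's cell: 220.8573

1. box [0,97]×[0,13]: [(0, 0) (97, 0) (97, 13) (0, 13)]
2. ⊥bis P1·P0 via (79.87,5.165): [(79.3246, 0) (97, 0) (97, 13) (80.6974, 13)]  |A|=220.8573
3. ⊥bis P1·P2 via (48.46,4.755): [(79.3246, 0) (97, 0) (97, 13) (80.6974, 13)]  |A|=220.8573
4. canonical 4-gon: [(79.3246, 0) (97, 0) (97, 13) (80.6974, 13)]
5. shoelace: 220.8573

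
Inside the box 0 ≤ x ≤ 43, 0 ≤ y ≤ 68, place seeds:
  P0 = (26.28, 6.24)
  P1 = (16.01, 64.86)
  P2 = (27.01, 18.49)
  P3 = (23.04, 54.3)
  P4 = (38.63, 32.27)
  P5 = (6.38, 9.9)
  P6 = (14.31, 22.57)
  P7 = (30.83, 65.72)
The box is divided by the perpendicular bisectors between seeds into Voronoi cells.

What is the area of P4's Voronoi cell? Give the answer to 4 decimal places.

1. box [0,43]×[0,68]: [(0, 0) (43, 0) (43, 68) (0, 68)]
2. ⊥bis P4·P0 via (32.455,19.255): [(0, 34.6534) (43, 14.2519) (43, 68) (0, 68)]  |A|=1872.537
3. ⊥bis P4·P1 via (27.32,48.565): [(4.3222, 32.6027) (43, 14.2519) (43, 59.4481)]  |A|=874.0467
4. ⊥bis P4·P2 via (32.82,25.38): [(15.2555, 40.1913) (43, 16.7957) (43, 59.4481)]  |A|=591.6855
5. ⊥bis P4·P3 via (30.835,43.285): [(20.3695, 35.8789) (43, 16.7957) (43, 51.8938)]  |A|=397.1436
6. ⊥bis P4·P5 via (22.505,21.085): [(20.3695, 35.8789) (43, 16.7957) (43, 51.8938)]  |A|=397.1436
7. ⊥bis P4·P6 via (26.47,27.42): [(22.496, 37.3837) (24.478, 32.4144) (43, 16.7957) (43, 51.8938)]  |A|=390.3688
8. ⊥bis P4·P7 via (34.73,48.995): [(40.9549, 50.4465) (22.496, 37.3837) (24.478, 32.4144) (43, 16.7957) (43, 50.9234)]  |A|=389.3765
9. canonical 5-gon: [(40.9549, 50.4465) (22.496, 37.3837) (24.478, 32.4144) (43, 16.7957) (43, 50.9234)]
10. shoelace: 389.3765

Area of P4's cell: 389.3765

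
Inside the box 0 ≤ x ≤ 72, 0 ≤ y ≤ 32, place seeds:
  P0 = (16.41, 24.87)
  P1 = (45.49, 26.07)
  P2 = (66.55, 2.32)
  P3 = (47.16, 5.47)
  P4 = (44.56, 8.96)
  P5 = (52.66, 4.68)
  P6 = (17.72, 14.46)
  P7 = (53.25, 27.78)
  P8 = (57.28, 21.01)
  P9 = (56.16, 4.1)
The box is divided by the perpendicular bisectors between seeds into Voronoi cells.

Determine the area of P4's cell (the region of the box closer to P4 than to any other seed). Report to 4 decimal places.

Area of P4's cell: 279.4320

1. box [0,72]×[0,32]: [(0, 0) (72, 0) (72, 32) (0, 32)]
2. ⊥bis P4·P0 via (30.485,16.915): [(20.9249, 0) (72, 0) (72, 32) (39.0108, 32)]  |A|=1345.0287
3. ⊥bis P4·P1 via (45.025,17.515): [(31.2474, 18.2639) (20.9249, 0) (72, 0) (72, 16.0488)]  |A|=793.4302
4. ⊥bis P4·P2 via (55.555,5.64): [(58.9128, 16.7601) (31.2474, 18.2639) (20.9249, 0) (53.852, 0)]  |A|=536.3314
5. ⊥bis P4·P3 via (45.86,7.215): [(58.6889, 16.7723) (31.2474, 18.2639) (20.9249, 0) (36.1753, 0)]  |A|=386.1843
6. ⊥bis P4·P5 via (48.61,6.82): [(50.7395, 10.8502) (54.0033, 17.027) (31.2474, 18.2639) (20.9249, 0) (36.1753, 0)]  |A|=371.2979
7. ⊥bis P4·P6 via (31.14,11.71): [(50.7395, 10.8502) (54.0033, 17.027) (32.4694, 18.1974) (28.7404, 0) (36.1753, 0)]  |A|=288.6841
8. ⊥bis P4·P7 via (48.905,18.37): [(50.7395, 10.8502) (53.5738, 16.2142) (51.5214, 17.1619) (32.4694, 18.1974) (28.7404, 0) (36.1753, 0)]  |A|=287.6465
9. ⊥bis P4·P8 via (50.92,14.985): [(50.7395, 10.8502) (52.2067, 13.6268) (48.7132, 17.3145) (32.4694, 18.1974) (28.7404, 0) (36.1753, 0)]  |A|=279.432
10. ⊥bis P4·P9 via (50.36,6.53): [(50.7395, 10.8502) (52.2067, 13.6268) (48.7132, 17.3145) (32.4694, 18.1974) (28.7404, 0) (36.1753, 0)]  |A|=279.432
11. canonical 6-gon: [(50.7395, 10.8502) (52.2067, 13.6268) (48.7132, 17.3145) (32.4694, 18.1974) (28.7404, 0) (36.1753, 0)]
12. shoelace: 279.432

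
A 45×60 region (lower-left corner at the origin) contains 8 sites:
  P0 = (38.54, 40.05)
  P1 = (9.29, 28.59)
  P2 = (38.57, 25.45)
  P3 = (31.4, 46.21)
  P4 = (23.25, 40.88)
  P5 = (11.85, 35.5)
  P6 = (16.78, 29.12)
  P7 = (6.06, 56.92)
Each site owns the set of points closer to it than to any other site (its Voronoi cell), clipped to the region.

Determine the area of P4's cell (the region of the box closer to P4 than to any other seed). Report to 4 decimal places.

Area of P4's cell: 222.0270

1. box [0,45]×[0,60]: [(0, 0) (45, 0) (45, 60) (0, 60)]
2. ⊥bis P4·P0 via (30.895,40.465): [(0, 0) (28.6984, 0) (31.9554, 60) (0, 60)]  |A|=1819.6152
3. ⊥bis P4·P1 via (16.27,34.735): [(0, 53.2158) (29.7526, 19.4203) (31.9554, 60) (0, 60)]  |A|=749.2941
4. ⊥bis P4·P2 via (30.91,33.165): [(0, 53.2158) (23.8358, 26.1412) (30.4753, 32.7334) (31.9554, 60) (0, 60)]  |A|=707.4798
5. ⊥bis P4·P3 via (27.325,43.545): [(0, 53.2158) (23.8358, 26.1412) (30.4753, 32.7334) (30.7758, 38.2685) (16.5636, 60) (0, 60)]  |A|=540.2364
6. ⊥bis P4·P5 via (17.55,38.19): [(22.5434, 27.6091) (23.8358, 26.1412) (30.4753, 32.7334) (30.7758, 38.2685) (16.5636, 60) (7.2572, 60)]  |A|=346.2332
7. ⊥bis P4·P6 via (20.015,35): [(18.7189, 35.713) (28.2146, 30.4888) (30.4753, 32.7334) (30.7758, 38.2685) (16.5636, 60) (7.2572, 60)]  |A|=311.7239
8. ⊥bis P4·P7 via (14.655,48.9): [(13.2209, 47.3631) (18.7189, 35.713) (28.2146, 30.4888) (30.4753, 32.7334) (30.7758, 38.2685) (20.0451, 54.6766)]  |A|=222.027
9. canonical 6-gon: [(13.2209, 47.3631) (18.7189, 35.713) (28.2146, 30.4888) (30.4753, 32.7334) (30.7758, 38.2685) (20.0451, 54.6766)]
10. shoelace: 222.027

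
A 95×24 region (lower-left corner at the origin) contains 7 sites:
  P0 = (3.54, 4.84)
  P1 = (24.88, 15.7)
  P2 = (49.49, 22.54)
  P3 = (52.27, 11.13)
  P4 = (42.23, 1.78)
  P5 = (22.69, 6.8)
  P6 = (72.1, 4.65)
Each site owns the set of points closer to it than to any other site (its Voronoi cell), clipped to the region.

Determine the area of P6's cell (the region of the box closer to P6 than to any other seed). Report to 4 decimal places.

Area of P6's cell: 752.6444

1. box [0,95]×[0,24]: [(0, 0) (95, 0) (95, 24) (0, 24)]
2. ⊥bis P6·P0 via (37.82,4.745): [(37.8069, 0) (95, 0) (95, 24) (37.8734, 24)]  |A|=1371.8375
3. ⊥bis P6·P1 via (48.49,10.175): [(46.1089, 0) (95, 0) (95, 24) (51.7252, 24)]  |A|=1105.9903
4. ⊥bis P6·P2 via (60.795,13.595): [(50.0381, 0) (95, 0) (95, 24) (69.0279, 24)]  |A|=851.2088
5. ⊥bis P6·P3 via (62.185,7.89): [(66.3388, 20.6015) (59.6067, 0) (95, 0) (95, 24) (69.0279, 24)]  |A|=752.6444
6. ⊥bis P6·P4 via (57.165,3.215): [(66.3388, 20.6015) (59.6067, 0) (95, 0) (95, 24) (69.0279, 24)]  |A|=752.6444
7. ⊥bis P6·P5 via (47.395,5.725): [(66.3388, 20.6015) (59.6067, 0) (95, 0) (95, 24) (69.0279, 24)]  |A|=752.6444
8. canonical 5-gon: [(66.3388, 20.6015) (59.6067, 0) (95, 0) (95, 24) (69.0279, 24)]
9. shoelace: 752.6444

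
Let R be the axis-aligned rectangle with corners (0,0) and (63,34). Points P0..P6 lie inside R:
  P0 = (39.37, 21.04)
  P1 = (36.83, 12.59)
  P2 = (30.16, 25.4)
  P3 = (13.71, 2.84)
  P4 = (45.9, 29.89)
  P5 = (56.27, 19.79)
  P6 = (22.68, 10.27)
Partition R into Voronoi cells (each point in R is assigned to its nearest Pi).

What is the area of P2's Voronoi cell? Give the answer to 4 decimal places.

1. box [0,63]×[0,34]: [(0, 0) (63, 0) (63, 34) (0, 34)]
2. ⊥bis P2·P0 via (34.765,23.22): [(0, 0) (23.7727, 0) (39.8682, 34) (0, 34)]  |A|=1081.8957
3. ⊥bis P2·P1 via (33.495,18.995): [(0, 1.5546) (32.5261, 18.4905) (39.8682, 34) (0, 34)]  |A|=836.8291
4. ⊥bis P2·P3 via (21.935,14.12): [(0, 30.1143) (22.8504, 13.4525) (32.5261, 18.4905) (39.8682, 34) (0, 34)]  |A|=510.5288
5. ⊥bis P2·P4 via (38.03,27.645): [(0, 30.1143) (22.8504, 13.4525) (32.5261, 18.4905) (37.59, 29.1875) (36.2172, 34) (0, 34)]  |A|=501.7433
6. ⊥bis P2·P5 via (43.215,22.595): [(0, 30.1143) (22.8504, 13.4525) (32.5261, 18.4905) (37.59, 29.1875) (36.2172, 34) (0, 34)]  |A|=501.7433
7. ⊥bis P2·P6 via (26.42,17.835): [(0, 30.8966) (28.9064, 16.6058) (32.5261, 18.4905) (37.59, 29.1875) (36.2172, 34) (0, 34)]  |A|=403.9583
8. canonical 6-gon: [(0, 30.8966) (28.9064, 16.6058) (32.5261, 18.4905) (37.59, 29.1875) (36.2172, 34) (0, 34)]
9. shoelace: 403.9583

Area of P2's cell: 403.9583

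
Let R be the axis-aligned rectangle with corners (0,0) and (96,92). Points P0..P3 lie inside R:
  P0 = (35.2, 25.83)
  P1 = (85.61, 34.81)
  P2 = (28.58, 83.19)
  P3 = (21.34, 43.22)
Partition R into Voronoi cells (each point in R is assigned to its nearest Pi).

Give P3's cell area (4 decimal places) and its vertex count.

1. box [0,96]×[0,92]: [(0, 0) (96, 0) (96, 92) (0, 92)]
2. ⊥bis P3·P0 via (28.27,34.525): [(0, 11.9935) (96, 88.5065) (96, 92) (0, 92)]  |A|=4007.9997
3. ⊥bis P3·P1 via (53.475,39.015): [(0, 11.9935) (55.7538, 56.4299) (60.4083, 92) (0, 92)]  |A|=3304.6985
4. ⊥bis P3·P2 via (24.96,63.205): [(0, 67.7262) (0, 11.9935) (55.7538, 56.4299) (55.9068, 57.5994)]  |A|=1587.1207
5. canonical 4-gon: [(0, 67.7262) (0, 11.9935) (55.7538, 56.4299) (55.9068, 57.5994)]
6. shoelace: 1587.1207

Area of P3's cell: 1587.1207 (4 vertices)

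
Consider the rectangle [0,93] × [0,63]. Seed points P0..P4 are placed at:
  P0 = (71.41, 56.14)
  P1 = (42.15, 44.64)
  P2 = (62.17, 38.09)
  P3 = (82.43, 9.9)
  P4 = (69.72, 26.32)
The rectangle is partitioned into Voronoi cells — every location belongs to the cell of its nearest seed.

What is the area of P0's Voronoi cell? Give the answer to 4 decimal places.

Area of P0's cell: 712.8963

1. box [0,93]×[0,63]: [(0, 0) (93, 0) (93, 63) (0, 63)]
2. ⊥bis P0·P1 via (56.78,50.39): [(76.5847, 0) (93, 0) (93, 63) (51.8239, 63)]  |A|=1814.1291
3. ⊥bis P0·P2 via (66.79,47.115): [(55.8701, 52.705) (93, 33.6978) (93, 63) (51.8239, 63)]  |A|=755.9471
4. ⊥bis P0·P3 via (76.92,33.02): [(55.8701, 52.705) (88.7954, 35.8502) (93, 36.8522) (93, 63) (51.8239, 63)]  |A|=749.3156
5. ⊥bis P0·P4 via (70.565,41.23): [(55.8701, 52.705) (79.2473, 40.7379) (93, 39.9585) (93, 63) (51.8239, 63)]  |A|=712.8963
6. canonical 5-gon: [(55.8701, 52.705) (79.2473, 40.7379) (93, 39.9585) (93, 63) (51.8239, 63)]
7. shoelace: 712.8963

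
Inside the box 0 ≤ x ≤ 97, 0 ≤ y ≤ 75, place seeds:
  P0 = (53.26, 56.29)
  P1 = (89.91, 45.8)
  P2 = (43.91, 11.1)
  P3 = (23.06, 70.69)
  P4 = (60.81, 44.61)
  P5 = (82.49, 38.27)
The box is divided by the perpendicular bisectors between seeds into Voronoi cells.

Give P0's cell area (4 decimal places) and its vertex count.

Area of P0's cell: 1066.6073 (5 vertices)

1. box [0,97]×[0,75]: [(0, 0) (97, 0) (97, 75) (0, 75)]
2. ⊥bis P0·P1 via (71.585,51.045): [(0, 0) (56.9748, 0) (78.4414, 75) (0, 75)]  |A|=5078.1102
3. ⊥bis P0·P2 via (48.585,33.695): [(0, 43.7474) (65.6108, 30.1723) (78.4414, 75) (0, 75)]  |A|=2783.4272
4. ⊥bis P0·P3 via (38.16,63.49): [(26.165, 38.3338) (65.6108, 30.1723) (78.4414, 75) (43.6482, 75)]  |A|=1574.3587
5. ⊥bis P0·P4 via (57.035,50.45): [(26.165, 38.3338) (35.3508, 36.4332) (74.6791, 61.8552) (78.4414, 75) (43.6482, 75)]  |A|=1066.6073
6. ⊥bis P0·P5 via (67.875,47.28): [(26.165, 38.3338) (35.3508, 36.4332) (74.6791, 61.8552) (78.4414, 75) (43.6482, 75)]  |A|=1066.6073
7. canonical 5-gon: [(26.165, 38.3338) (35.3508, 36.4332) (74.6791, 61.8552) (78.4414, 75) (43.6482, 75)]
8. shoelace: 1066.6073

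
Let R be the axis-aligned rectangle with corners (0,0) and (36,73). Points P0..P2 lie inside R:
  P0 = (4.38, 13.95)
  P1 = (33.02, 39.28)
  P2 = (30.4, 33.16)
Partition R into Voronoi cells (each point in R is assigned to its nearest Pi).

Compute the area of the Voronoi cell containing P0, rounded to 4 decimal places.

Area of P0's cell: 819.2429

1. box [0,36]×[0,73]: [(0, 0) (36, 0) (36, 73) (0, 73)]
2. ⊥bis P0·P1 via (18.7,26.615): [(0, 47.7586) (0, 0) (36, 0) (36, 7.0543)]  |A|=986.633
3. ⊥bis P0·P2 via (17.39,23.555): [(0, 47.1098) (0, 0) (34.7801, 0)]  |A|=819.2429
4. canonical 3-gon: [(0, 47.1098) (0, 0) (34.7801, 0)]
5. shoelace: 819.2429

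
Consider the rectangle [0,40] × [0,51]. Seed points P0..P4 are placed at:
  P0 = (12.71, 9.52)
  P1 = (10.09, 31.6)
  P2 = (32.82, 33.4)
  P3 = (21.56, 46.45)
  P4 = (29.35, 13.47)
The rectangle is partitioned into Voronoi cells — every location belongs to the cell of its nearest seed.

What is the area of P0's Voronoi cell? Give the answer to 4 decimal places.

1. box [0,40]×[0,51]: [(0, 0) (40, 0) (40, 51) (0, 51)]
2. ⊥bis P0·P1 via (11.4,20.56): [(0, 19.2073) (0, 0) (40, 0) (40, 23.9537)]  |A|=863.2188
3. ⊥bis P0·P2 via (22.765,21.46): [(22.2981, 21.8532) (0, 19.2073) (0, 0) (40, 0) (40, 6.9459)]  |A|=712.6846
4. ⊥bis P0·P3 via (17.135,27.985): [(22.2981, 21.8532) (0, 19.2073) (0, 0) (40, 0) (40, 6.9459)]  |A|=712.6846
5. ⊥bis P0·P4 via (21.03,11.495): [(18.6733, 21.423) (0, 19.2073) (0, 0) (23.7587, 0)]  |A|=433.8231
6. canonical 4-gon: [(18.6733, 21.423) (0, 19.2073) (0, 0) (23.7587, 0)]
7. shoelace: 433.8231

Area of P0's cell: 433.8231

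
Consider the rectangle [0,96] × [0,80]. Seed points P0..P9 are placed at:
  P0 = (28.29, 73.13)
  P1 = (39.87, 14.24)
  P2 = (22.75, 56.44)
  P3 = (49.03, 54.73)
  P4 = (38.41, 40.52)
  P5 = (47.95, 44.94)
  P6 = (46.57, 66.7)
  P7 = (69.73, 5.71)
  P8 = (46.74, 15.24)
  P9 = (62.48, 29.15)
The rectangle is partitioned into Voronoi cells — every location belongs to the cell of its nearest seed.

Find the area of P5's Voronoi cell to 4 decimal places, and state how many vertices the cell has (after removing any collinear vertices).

Area of P5's cell: 258.8798 (3 vertices)

1. box [0,96]×[0,80]: [(0, 0) (96, 0) (96, 80) (0, 80)]
2. ⊥bis P5·P0 via (38.12,59.035): [(0, 32.4497) (0, 0) (96, 0) (96, 80) (68.1812, 80)]  |A|=6058.982
3. ⊥bis P5·P1 via (43.91,29.59): [(9.0537, 38.7639) (96, 15.8803) (96, 80) (68.1812, 80)]  |A|=3361.0523
4. ⊥bis P5·P2 via (35.35,50.69): [(39.6429, 60.0971) (27.6714, 33.8639) (96, 15.8803) (96, 80) (68.1812, 80)]  |A|=3087.5212
5. ⊥bis P5·P3 via (48.49,49.835): [(35.6083, 51.2561) (27.6714, 33.8639) (96, 15.8803) (96, 44.5939)]  |A|=1532.5883
6. ⊥bis P5·P4 via (43.18,42.73): [(39.4248, 50.835) (50.012, 27.984) (96, 15.8803) (96, 44.5939)]  |A|=1273.6014
7. ⊥bis P5·P6 via (47.26,55.82): [(39.4248, 50.835) (50.012, 27.984) (96, 15.8803) (96, 44.5939)]  |A|=1273.6014
8. ⊥bis P5·P7 via (58.84,25.325): [(93.9536, 44.8196) (39.4248, 50.835) (50.012, 27.984) (59.25, 25.5526)]  |A|=722.3588
9. ⊥bis P5·P8 via (47.345,30.09): [(66.0501, 29.3279) (93.9536, 44.8196) (39.4248, 50.835) (49.0688, 30.0198)]  |A|=679.6951
10. ⊥bis P5·P9 via (55.215,37.045): [(66.9063, 47.8034) (39.4248, 50.835) (48.624, 30.9799)]  |A|=258.8798
11. canonical 3-gon: [(66.9063, 47.8034) (39.4248, 50.835) (48.624, 30.9799)]
12. shoelace: 258.8798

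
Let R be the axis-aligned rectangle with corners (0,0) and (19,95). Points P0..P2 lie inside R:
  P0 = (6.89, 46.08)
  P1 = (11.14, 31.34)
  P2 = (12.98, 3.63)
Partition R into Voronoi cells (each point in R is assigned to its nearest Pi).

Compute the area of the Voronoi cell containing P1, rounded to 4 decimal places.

Area of P1's cell: 409.1618

1. box [0,19]×[0,95]: [(0, 0) (19, 0) (19, 95) (0, 95)]
2. ⊥bis P1·P0 via (9.015,38.71): [(0, 36.1107) (0, 0) (19, 0) (19, 41.589)]  |A|=738.147
3. ⊥bis P1·P2 via (12.06,17.485): [(0, 36.1107) (0, 16.6842) (19, 17.9458) (19, 41.589)]  |A|=409.1618
4. canonical 4-gon: [(0, 36.1107) (0, 16.6842) (19, 17.9458) (19, 41.589)]
5. shoelace: 409.1618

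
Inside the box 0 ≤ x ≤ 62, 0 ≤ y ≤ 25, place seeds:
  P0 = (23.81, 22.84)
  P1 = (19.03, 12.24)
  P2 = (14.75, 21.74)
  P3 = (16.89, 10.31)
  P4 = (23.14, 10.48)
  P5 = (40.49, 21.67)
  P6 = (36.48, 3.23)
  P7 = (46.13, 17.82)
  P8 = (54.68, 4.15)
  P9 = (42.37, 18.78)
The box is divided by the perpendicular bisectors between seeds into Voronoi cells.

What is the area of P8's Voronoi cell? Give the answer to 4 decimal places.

1. box [0,62]×[0,25]: [(0, 0) (62, 0) (62, 25) (0, 25)]
2. ⊥bis P8·P0 via (39.245,13.495): [(31.0746, 0) (62, 0) (62, 25) (46.2106, 25)]  |A|=583.9354
3. ⊥bis P8·P1 via (36.855,8.195): [(37.3459, 10.3583) (34.9953, 0) (62, 0) (62, 25) (46.2106, 25)]  |A|=563.6291
4. ⊥bis P8·P2 via (34.715,12.945): [(37.3459, 10.3583) (34.9953, 0) (62, 0) (62, 25) (46.2106, 25)]  |A|=563.6291
5. ⊥bis P8·P3 via (35.785,7.23): [(37.3459, 10.3583) (34.9953, 0) (62, 0) (62, 25) (46.2106, 25)]  |A|=563.6291
6. ⊥bis P8·P4 via (38.91,7.315): [(40.5992, 15.7317) (37.4419, 0) (62, 0) (62, 25) (46.2106, 25)]  |A|=533.8507
7. ⊥bis P8·P5 via (47.585,12.91): [(38.567, 5.6061) (37.4419, 0) (62, 0) (62, 24.5852)]  |A|=356.8888
8. ⊥bis P8·P6 via (45.58,3.69): [(45.2111, 10.9873) (45.7665, 0) (62, 0) (62, 24.5852)]  |A|=295.5598
9. ⊥bis P8·P7 via (50.405,10.985): [(45.3704, 7.8361) (45.7665, 0) (62, 0) (62, 18.2372)]  |A|=215.2417
10. ⊥bis P8·P9 via (48.525,11.465): [(45.3704, 7.8361) (45.7665, 0) (62, 0) (62, 18.2372)]  |A|=215.2417
11. canonical 4-gon: [(45.3704, 7.8361) (45.7665, 0) (62, 0) (62, 18.2372)]
12. shoelace: 215.2417

Area of P8's cell: 215.2417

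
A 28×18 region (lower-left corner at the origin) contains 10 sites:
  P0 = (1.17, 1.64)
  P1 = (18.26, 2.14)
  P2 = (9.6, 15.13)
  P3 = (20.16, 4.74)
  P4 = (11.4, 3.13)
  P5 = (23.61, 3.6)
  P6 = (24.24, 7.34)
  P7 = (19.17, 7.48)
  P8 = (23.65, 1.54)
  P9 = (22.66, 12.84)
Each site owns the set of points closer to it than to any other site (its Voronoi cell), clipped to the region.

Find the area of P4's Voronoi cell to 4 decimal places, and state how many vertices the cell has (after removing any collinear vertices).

1. box [0,28]×[0,18]: [(0, 0) (28, 0) (28, 18) (0, 18)]
2. ⊥bis P4·P0 via (6.285,2.385): [(6.6324, 0) (28, 0) (28, 18) (4.0107, 18)]  |A|=408.2126
3. ⊥bis P4·P1 via (14.83,2.635): [(6.6324, 0) (14.4497, 0) (17.0474, 18) (4.0107, 18)]  |A|=187.6867
4. ⊥bis P4·P2 via (10.5,9.13): [(5.4137, 8.3671) (6.6324, 0) (14.4497, 0) (15.8839, 9.9376)]  |A|=83.602
5. ⊥bis P4·P3 via (15.78,3.935): [(14.7092, 9.7614) (5.4137, 8.3671) (6.6324, 0) (14.4497, 0) (15.3529, 6.2586)]  |A|=81.4879
6. ⊥bis P4·P5 via (17.505,3.365): [(14.7092, 9.7614) (5.4137, 8.3671) (6.6324, 0) (14.4497, 0) (15.3529, 6.2586)]  |A|=81.4879
7. ⊥bis P4·P6 via (17.82,5.235): [(14.7092, 9.7614) (5.4137, 8.3671) (6.6324, 0) (14.4497, 0) (15.3529, 6.2586)]  |A|=81.4879
8. ⊥bis P4·P7 via (15.285,5.305): [(12.9388, 9.4958) (5.4137, 8.3671) (6.6324, 0) (14.4497, 0) (15.2296, 5.404)]  |A|=77.0705
9. ⊥bis P4·P8 via (17.525,2.335): [(12.9388, 9.4958) (5.4137, 8.3671) (6.6324, 0) (14.4497, 0) (15.2296, 5.404)]  |A|=77.0705
10. ⊥bis P4·P9 via (17.03,7.985): [(12.9388, 9.4958) (5.4137, 8.3671) (6.6324, 0) (14.4497, 0) (15.2296, 5.404)]  |A|=77.0705
11. canonical 5-gon: [(12.9388, 9.4958) (5.4137, 8.3671) (6.6324, 0) (14.4497, 0) (15.2296, 5.404)]
12. shoelace: 77.0705

Area of P4's cell: 77.0705 (5 vertices)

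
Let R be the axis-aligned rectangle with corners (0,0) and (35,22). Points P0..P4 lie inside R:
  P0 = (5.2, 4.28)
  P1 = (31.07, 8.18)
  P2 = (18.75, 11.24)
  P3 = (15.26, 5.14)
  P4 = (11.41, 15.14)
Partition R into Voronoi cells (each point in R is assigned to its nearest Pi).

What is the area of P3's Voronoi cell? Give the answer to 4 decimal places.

1. box [0,35]×[0,22]: [(0, 0) (35, 0) (35, 22) (0, 22)]
2. ⊥bis P3·P0 via (10.23,4.71): [(10.6326, 0) (35, 0) (35, 22) (8.7519, 22)]  |A|=556.7697
3. ⊥bis P3·P1 via (23.165,6.66): [(10.6326, 0) (24.4456, 0) (20.2154, 22) (8.7519, 22)]  |A|=278.0405
4. ⊥bis P3·P2 via (17.005,8.19): [(9.5688, 12.4445) (10.6326, 0) (24.4456, 0) (23.5959, 4.4192)]  |A|=113.5318
5. ⊥bis P3·P4 via (13.335,10.14): [(13.4914, 10.2002) (9.8795, 8.8096) (10.6326, 0) (24.4456, 0) (23.5959, 4.4192)]  |A|=106.7514
6. canonical 5-gon: [(13.4914, 10.2002) (9.8795, 8.8096) (10.6326, 0) (24.4456, 0) (23.5959, 4.4192)]
7. shoelace: 106.7514

Area of P3's cell: 106.7514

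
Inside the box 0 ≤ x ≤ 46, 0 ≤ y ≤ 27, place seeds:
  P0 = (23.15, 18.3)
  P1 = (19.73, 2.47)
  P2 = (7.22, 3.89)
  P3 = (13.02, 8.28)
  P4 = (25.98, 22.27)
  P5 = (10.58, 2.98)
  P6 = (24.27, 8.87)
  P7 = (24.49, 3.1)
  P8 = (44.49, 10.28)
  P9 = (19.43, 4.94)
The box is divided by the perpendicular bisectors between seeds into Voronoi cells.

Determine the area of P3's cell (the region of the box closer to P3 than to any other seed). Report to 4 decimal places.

1. box [0,46]×[0,27]: [(0, 0) (46, 0) (46, 27) (0, 27)]
2. ⊥bis P3·P0 via (18.085,13.29): [(0, 0) (31.2307, 0) (4.5239, 27) (0, 27)]  |A|=482.6866
3. ⊥bis P3·P1 via (16.375,5.375): [(0, 0) (11.7209, 0) (20.8276, 10.5173) (4.5239, 27) (0, 27)]  |A|=380.0915
4. ⊥bis P3·P2 via (10.12,6.085): [(0, 19.4554) (13.3242, 1.8516) (20.8276, 10.5173) (4.5239, 27) (0, 27)]  |A|=239.6262
5. ⊥bis P3·P4 via (19.5,15.275): [(0, 19.4554) (13.3242, 1.8516) (20.8276, 10.5173) (4.5239, 27) (0, 27)]  |A|=239.6262
6. ⊥bis P3·P5 via (11.8,5.63): [(0, 19.4554) (9.7501, 6.5737) (15.2289, 4.0514) (20.8276, 10.5173) (4.5239, 27) (0, 27)]  |A|=231.1979
7. ⊥bis P3·P6 via (18.645,8.575): [(0, 19.4554) (9.7501, 6.5737) (15.2289, 4.0514) (18.6736, 8.0297) (18.4152, 12.9561) (4.5239, 27) (0, 27)]  |A|=225.5708
8. ⊥bis P3·P7 via (18.755,5.69): [(0, 19.4554) (9.7501, 6.5737) (15.2289, 4.0514) (18.6736, 8.0297) (18.4152, 12.9561) (4.5239, 27) (0, 27)]  |A|=225.5708
9. ⊥bis P3·P8 via (28.755,9.28): [(0, 19.4554) (9.7501, 6.5737) (15.2289, 4.0514) (18.6736, 8.0297) (18.4152, 12.9561) (4.5239, 27) (0, 27)]  |A|=225.5708
10. ⊥bis P3·P9 via (16.225,6.61): [(0, 19.4554) (9.7501, 6.5737) (14.957, 4.1766) (18.5173, 11.0094) (18.4152, 12.9561) (4.5239, 27) (0, 27)]  |A|=218.9762
11. canonical 7-gon: [(0, 19.4554) (9.7501, 6.5737) (14.957, 4.1766) (18.5173, 11.0094) (18.4152, 12.9561) (4.5239, 27) (0, 27)]
12. shoelace: 218.9762

Area of P3's cell: 218.9762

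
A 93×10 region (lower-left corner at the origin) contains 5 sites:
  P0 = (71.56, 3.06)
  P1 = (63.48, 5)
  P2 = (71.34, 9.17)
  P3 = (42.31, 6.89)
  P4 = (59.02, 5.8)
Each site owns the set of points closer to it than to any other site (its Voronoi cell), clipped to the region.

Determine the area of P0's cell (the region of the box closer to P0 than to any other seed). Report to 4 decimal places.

1. box [0,93]×[0,10]: [(0, 0) (93, 0) (93, 10) (0, 10)]
2. ⊥bis P0·P1 via (67.52,4.03): [(66.5524, 0) (93, 0) (93, 10) (68.9534, 10)]  |A|=252.471
3. ⊥bis P0·P2 via (71.45,6.115): [(67.9907, 5.9904) (66.5524, 0) (93, 0) (93, 6.8909)]  |A|=165.3852
4. ⊥bis P0·P3 via (56.935,4.975): [(67.9907, 5.9904) (66.5524, 0) (93, 0) (93, 6.8909)]  |A|=165.3852
5. ⊥bis P0·P4 via (65.29,4.43): [(67.9907, 5.9904) (66.5524, 0) (93, 0) (93, 6.8909)]  |A|=165.3852
6. canonical 4-gon: [(67.9907, 5.9904) (66.5524, 0) (93, 0) (93, 6.8909)]
7. shoelace: 165.3852

Area of P0's cell: 165.3852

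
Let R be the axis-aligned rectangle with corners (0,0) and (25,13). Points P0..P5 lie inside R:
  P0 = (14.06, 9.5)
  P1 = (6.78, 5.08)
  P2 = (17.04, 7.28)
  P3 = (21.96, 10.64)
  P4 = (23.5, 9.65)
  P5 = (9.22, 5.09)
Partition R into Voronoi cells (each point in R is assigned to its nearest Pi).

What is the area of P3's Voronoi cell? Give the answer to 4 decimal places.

Area of P3's cell: 22.4239

1. box [0,25]×[0,13]: [(0, 0) (25, 0) (25, 13) (0, 13)]
2. ⊥bis P3·P0 via (18.01,10.07): [(19.4631, 0) (25, 0) (25, 13) (17.5872, 13)]  |A|=84.1729
3. ⊥bis P3·P1 via (14.37,7.86): [(19.4631, 0) (25, 0) (25, 13) (17.5872, 13)]  |A|=84.1729
4. ⊥bis P3·P2 via (19.5,8.96): [(17.8139, 11.4289) (25, 0.9064) (25, 13) (17.5872, 13)]  |A|=49.2758
5. ⊥bis P3·P4 via (22.73,10.145): [(17.8139, 11.4289) (20.7714, 7.0983) (24.5654, 13) (17.5872, 13)]  |A|=22.4239
6. ⊥bis P3·P5 via (15.59,7.865): [(17.8139, 11.4289) (20.7714, 7.0983) (24.5654, 13) (17.5872, 13)]  |A|=22.4239
7. canonical 4-gon: [(17.8139, 11.4289) (20.7714, 7.0983) (24.5654, 13) (17.5872, 13)]
8. shoelace: 22.4239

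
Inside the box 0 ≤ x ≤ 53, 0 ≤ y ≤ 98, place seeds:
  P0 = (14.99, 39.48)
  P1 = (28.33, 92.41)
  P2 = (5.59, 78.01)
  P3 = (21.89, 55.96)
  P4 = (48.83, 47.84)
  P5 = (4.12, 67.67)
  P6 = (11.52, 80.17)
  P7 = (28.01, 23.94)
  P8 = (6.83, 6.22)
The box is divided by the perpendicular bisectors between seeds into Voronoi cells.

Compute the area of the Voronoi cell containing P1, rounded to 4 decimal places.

Area of P1's cell: 807.4576

1. box [0,53]×[0,98]: [(0, 0) (53, 0) (53, 98) (0, 98)]
2. ⊥bis P1·P0 via (21.66,65.945): [(0, 71.404) (53, 58.0463) (53, 98) (0, 98)]  |A|=1763.566
3. ⊥bis P1·P2 via (16.96,85.21): [(30.5837, 63.696) (53, 58.0463) (53, 98) (8.8608, 98)]  |A|=1204.8838
4. ⊥bis P1·P3 via (25.11,74.185): [(23.7943, 74.4175) (53, 69.2574) (53, 98) (8.8608, 98)]  |A|=940.1811
5. ⊥bis P1·P4 via (38.58,70.125): [(23.7943, 74.4175) (41.2191, 71.3388) (53, 76.7575) (53, 98) (8.8608, 98)]  |A|=896.0021
6. ⊥bis P1·P5 via (16.225,80.04): [(23.7943, 74.4175) (41.2191, 71.3388) (53, 76.7575) (53, 98) (8.8608, 98)]  |A|=896.0021
7. ⊥bis P1·P6 via (19.925,86.29): [(29.2749, 73.4491) (41.2191, 71.3388) (53, 76.7575) (53, 98) (11.3985, 98)]  |A|=807.4576
8. ⊥bis P1·P7 via (28.17,58.175): [(29.2749, 73.4491) (41.2191, 71.3388) (53, 76.7575) (53, 98) (11.3985, 98)]  |A|=807.4576
9. ⊥bis P1·P8 via (17.58,49.315): [(29.2749, 73.4491) (41.2191, 71.3388) (53, 76.7575) (53, 98) (11.3985, 98)]  |A|=807.4576
10. canonical 5-gon: [(29.2749, 73.4491) (41.2191, 71.3388) (53, 76.7575) (53, 98) (11.3985, 98)]
11. shoelace: 807.4576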